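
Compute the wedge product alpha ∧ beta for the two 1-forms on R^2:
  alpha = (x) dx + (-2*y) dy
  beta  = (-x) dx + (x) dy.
alpha ∧ beta = (x*(x - 2*y)) dx ∧ dy

Distribute the wedge, using dx_i ∧ dx_j = -dx_j ∧ dx_i and dx_i ∧ dx_i = 0. For each pair (i, j) with i < j, the coefficient of dx_i ∧ dx_j in alpha ∧ beta is (alpha_i * beta_j - alpha_j * beta_i). Collecting: alpha ∧ beta = (x*(x - 2*y)) dx ∧ dy.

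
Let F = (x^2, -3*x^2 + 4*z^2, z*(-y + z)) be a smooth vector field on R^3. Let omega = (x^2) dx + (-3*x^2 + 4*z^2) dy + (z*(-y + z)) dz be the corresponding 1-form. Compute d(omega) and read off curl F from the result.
d(omega) = (-9*z) dy ∧ dz + (0) dz ∧ dx + (-6*x) dx ∧ dy; curl F = (-9*z, 0, -6*x)

d omega = sum_{i<j} (∂f_j/∂x_i - ∂f_i/∂x_j) dx_i ∧ dx_j. Under the identification (dy ∧ dz, dz ∧ dx, dx ∧ dy) ↔ (e_x, e_y, e_z), the coefficients are exactly the components of curl F. Compute:
  ∂R/∂y - ∂Q/∂z = (-z) - (8*z) = -9*z
  ∂P/∂z - ∂R/∂x = (0) - (0) = 0
  ∂Q/∂x - ∂P/∂y = (-6*x) - (0) = -6*x.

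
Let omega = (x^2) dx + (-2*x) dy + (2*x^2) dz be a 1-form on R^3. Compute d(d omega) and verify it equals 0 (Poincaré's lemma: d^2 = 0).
d(d omega) = 0

Step 1: d omega = sum_{i<j} (∂f_j/∂x_i - ∂f_i/∂x_j) dx_i ∧ dx_j:
  coeff of dx ∧ dy: -2
  coeff of dx ∧ dz: 4*x
  coeff of dy ∧ dz: 0
Step 2: Apply d again to each 2-form coefficient. The only possible 3-form in R^3 is dx ∧ dy ∧ dz, with coefficient
  ∂(coeff of dy∧dz)/∂x - ∂(coeff of dx∧dz)/∂y + ∂(coeff of dx∧dy)/∂z
  = ∂/∂x (0) - ∂/∂y (4*x) + ∂/∂z (-2).
Each of these terms simplifies to sums of mixed partials that cancel in pairs. The result is 0 (by equality of mixed partials for smooth functions — Schwarz / Clairaut).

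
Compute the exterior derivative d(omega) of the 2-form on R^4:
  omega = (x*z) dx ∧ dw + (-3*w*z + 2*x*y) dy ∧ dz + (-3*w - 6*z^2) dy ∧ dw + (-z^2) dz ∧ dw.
d(omega) = (-x) dx ∧ dz ∧ dw + (2*y) dx ∧ dy ∧ dz + (9*z) dy ∧ dz ∧ dw

For a 2-form omega = sum_{i<j} g_{ij} dx_i ∧ dx_j, the exterior derivative is
  d(omega) = sum_{i<j} d(g_{ij}) ∧ dx_i ∧ dx_j = sum_{i<j, k} (∂g_{ij}/∂x_k) dx_k ∧ dx_i ∧ dx_j.
Expand each term, using dx_k ∧ dx_i ∧ dx_j = sgn(permutation) dx_{(a)} ∧ dx_{(b)} ∧ dx_{(c)} with (a < b < c) sorted:
  d(x*z) includes (∂/∂z)(x*z) dz = (x) dz, which multiplied by dx ∧ dw gives (-x) dx ∧ dz ∧ dw
  d(-3*w*z + 2*x*y) includes (∂/∂x)(-3*w*z + 2*x*y) dx = (2*y) dx, which multiplied by dy ∧ dz gives (2*y) dx ∧ dy ∧ dz
  d(-3*w*z + 2*x*y) includes (∂/∂w)(-3*w*z + 2*x*y) dw = (-3*z) dw, which multiplied by dy ∧ dz gives (-3*z) dy ∧ dz ∧ dw
  d(-3*w - 6*z^2) includes (∂/∂z)(-3*w - 6*z^2) dz = (-12*z) dz, which multiplied by dy ∧ dw gives (12*z) dy ∧ dz ∧ dw
Collecting like 3-forms: d(omega) = (-x) dx ∧ dz ∧ dw + (2*y) dx ∧ dy ∧ dz + (9*z) dy ∧ dz ∧ dw.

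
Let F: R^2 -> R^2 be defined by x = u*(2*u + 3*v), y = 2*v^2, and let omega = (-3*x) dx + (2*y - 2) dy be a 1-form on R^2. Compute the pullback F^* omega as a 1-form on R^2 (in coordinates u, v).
F^* omega = (3*u*(-8*u^2 - 18*u*v - 9*v^2)) du + (-18*u^3 - 27*u^2*v + 16*v^3 - 8*v) dv

Using F^*(f dg) = (f ∘ F) d(g ∘ F), substitute each coordinate x_i by F_i(u, v) in f_i, and replace dx_i by d F_i = (∂F_i/∂u) du + (∂F_i/∂v) dv.
  For the x component: f_1(F) = 3*u*(-2*u - 3*v); d F_1 = (4*u + 3*v) du + (3*u) dv
  For the y component: f_2(F) = 4*v^2 - 2; d F_2 = (0) du + (4*v) dv
Combining and collecting du, dv coefficients:
  coeff of du: 3*u*(-8*u^2 - 18*u*v - 9*v^2)
  coeff of dv: -18*u^3 - 27*u^2*v + 16*v^3 - 8*v
F^* omega = (3*u*(-8*u^2 - 18*u*v - 9*v^2)) du + (-18*u^3 - 27*u^2*v + 16*v^3 - 8*v) dv.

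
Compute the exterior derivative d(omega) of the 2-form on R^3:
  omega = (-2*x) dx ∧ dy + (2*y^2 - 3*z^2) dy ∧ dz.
d(omega) = 0

For a 2-form omega = sum_{i<j} g_{ij} dx_i ∧ dx_j, the exterior derivative is
  d(omega) = sum_{i<j} d(g_{ij}) ∧ dx_i ∧ dx_j = sum_{i<j, k} (∂g_{ij}/∂x_k) dx_k ∧ dx_i ∧ dx_j.
Expand each term, using dx_k ∧ dx_i ∧ dx_j = sgn(permutation) dx_{(a)} ∧ dx_{(b)} ∧ dx_{(c)} with (a < b < c) sorted:

Collecting like 3-forms: d(omega) = 0.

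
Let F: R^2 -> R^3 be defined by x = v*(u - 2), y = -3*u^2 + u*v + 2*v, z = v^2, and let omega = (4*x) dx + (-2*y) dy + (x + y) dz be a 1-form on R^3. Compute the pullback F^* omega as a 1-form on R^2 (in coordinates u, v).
F^* omega = (-36*u^3 + 18*u^2*v + 2*u*v^2 + 24*u*v - 12*v^2) du + (6*u^3 - 4*u^2*v + 12*u^2 + 4*u*v^2 - 24*u*v + 8*v) dv

Using F^*(f dg) = (f ∘ F) d(g ∘ F), substitute each coordinate x_i by F_i(u, v) in f_i, and replace dx_i by d F_i = (∂F_i/∂u) du + (∂F_i/∂v) dv.
  For the x component: f_1(F) = 4*v*(u - 2); d F_1 = (v) du + (u - 2) dv
  For the y component: f_2(F) = 6*u^2 - 2*u*v - 4*v; d F_2 = (-6*u + v) du + (u + 2) dv
  For the z component: f_3(F) = u*(-3*u + 2*v); d F_3 = (0) du + (2*v) dv
Combining and collecting du, dv coefficients:
  coeff of du: -36*u^3 + 18*u^2*v + 2*u*v^2 + 24*u*v - 12*v^2
  coeff of dv: 6*u^3 - 4*u^2*v + 12*u^2 + 4*u*v^2 - 24*u*v + 8*v
F^* omega = (-36*u^3 + 18*u^2*v + 2*u*v^2 + 24*u*v - 12*v^2) du + (6*u^3 - 4*u^2*v + 12*u^2 + 4*u*v^2 - 24*u*v + 8*v) dv.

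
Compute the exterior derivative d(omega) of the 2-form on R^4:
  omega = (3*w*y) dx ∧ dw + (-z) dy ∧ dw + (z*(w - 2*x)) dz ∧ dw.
d(omega) = (-3*w) dx ∧ dy ∧ dw + (1) dy ∧ dz ∧ dw + (-2*z) dx ∧ dz ∧ dw

For a 2-form omega = sum_{i<j} g_{ij} dx_i ∧ dx_j, the exterior derivative is
  d(omega) = sum_{i<j} d(g_{ij}) ∧ dx_i ∧ dx_j = sum_{i<j, k} (∂g_{ij}/∂x_k) dx_k ∧ dx_i ∧ dx_j.
Expand each term, using dx_k ∧ dx_i ∧ dx_j = sgn(permutation) dx_{(a)} ∧ dx_{(b)} ∧ dx_{(c)} with (a < b < c) sorted:
  d(3*w*y) includes (∂/∂y)(3*w*y) dy = (3*w) dy, which multiplied by dx ∧ dw gives (-3*w) dx ∧ dy ∧ dw
  d(-z) includes (∂/∂z)(-z) dz = (-1) dz, which multiplied by dy ∧ dw gives (1) dy ∧ dz ∧ dw
  d(z*(w - 2*x)) includes (∂/∂x)(z*(w - 2*x)) dx = (-2*z) dx, which multiplied by dz ∧ dw gives (-2*z) dx ∧ dz ∧ dw
Collecting like 3-forms: d(omega) = (-3*w) dx ∧ dy ∧ dw + (1) dy ∧ dz ∧ dw + (-2*z) dx ∧ dz ∧ dw.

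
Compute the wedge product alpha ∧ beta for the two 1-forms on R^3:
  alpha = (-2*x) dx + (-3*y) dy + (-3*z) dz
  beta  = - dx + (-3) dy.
alpha ∧ beta = (6*x - 3*y) dx ∧ dy + (-3*z) dx ∧ dz + (-9*z) dy ∧ dz

Distribute the wedge, using dx_i ∧ dx_j = -dx_j ∧ dx_i and dx_i ∧ dx_i = 0. For each pair (i, j) with i < j, the coefficient of dx_i ∧ dx_j in alpha ∧ beta is (alpha_i * beta_j - alpha_j * beta_i). Collecting: alpha ∧ beta = (6*x - 3*y) dx ∧ dy + (-3*z) dx ∧ dz + (-9*z) dy ∧ dz.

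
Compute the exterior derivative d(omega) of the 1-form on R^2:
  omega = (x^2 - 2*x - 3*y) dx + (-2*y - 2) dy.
d(omega) = (3) dx ∧ dy

For a 1-form omega = sum_i f_i dx_i, the exterior derivative is
  d(omega) = sum_{i < j} (∂f_j/∂x_i - ∂f_i/∂x_j) dx_i ∧ dx_j.
  coefficient of dx ∧ dy: ∂f_2/∂x - ∂f_1/∂y = ∂(-2*y - 2)/∂x - ∂(x^2 - 2*x - 3*y)/∂y = 3
Assembling: d(omega) = (3) dx ∧ dy.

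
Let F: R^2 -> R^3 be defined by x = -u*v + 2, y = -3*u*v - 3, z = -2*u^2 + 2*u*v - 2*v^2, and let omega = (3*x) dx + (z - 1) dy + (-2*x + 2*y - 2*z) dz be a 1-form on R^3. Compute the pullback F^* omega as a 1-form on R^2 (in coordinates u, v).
F^* omega = (-16*u^3 + 46*u^2*v - 35*u*v^2 + 40*u + 14*v^3 - 23*v) du + (14*u^3 - 35*u^2*v + 46*u*v^2 - 23*u - 16*v^3 + 40*v) dv

Using F^*(f dg) = (f ∘ F) d(g ∘ F), substitute each coordinate x_i by F_i(u, v) in f_i, and replace dx_i by d F_i = (∂F_i/∂u) du + (∂F_i/∂v) dv.
  For the x component: f_1(F) = -3*u*v + 6; d F_1 = (-v) du + (-u) dv
  For the y component: f_2(F) = -2*u^2 + 2*u*v - 2*v^2 - 1; d F_2 = (-3*v) du + (-3*u) dv
  For the z component: f_3(F) = 4*u^2 - 8*u*v + 4*v^2 - 10; d F_3 = (-4*u + 2*v) du + (2*u - 4*v) dv
Combining and collecting du, dv coefficients:
  coeff of du: -16*u^3 + 46*u^2*v - 35*u*v^2 + 40*u + 14*v^3 - 23*v
  coeff of dv: 14*u^3 - 35*u^2*v + 46*u*v^2 - 23*u - 16*v^3 + 40*v
F^* omega = (-16*u^3 + 46*u^2*v - 35*u*v^2 + 40*u + 14*v^3 - 23*v) du + (14*u^3 - 35*u^2*v + 46*u*v^2 - 23*u - 16*v^3 + 40*v) dv.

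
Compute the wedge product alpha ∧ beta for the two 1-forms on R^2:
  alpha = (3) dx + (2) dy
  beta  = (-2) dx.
alpha ∧ beta = (4) dx ∧ dy

Distribute the wedge, using dx_i ∧ dx_j = -dx_j ∧ dx_i and dx_i ∧ dx_i = 0. For each pair (i, j) with i < j, the coefficient of dx_i ∧ dx_j in alpha ∧ beta is (alpha_i * beta_j - alpha_j * beta_i). Collecting: alpha ∧ beta = (4) dx ∧ dy.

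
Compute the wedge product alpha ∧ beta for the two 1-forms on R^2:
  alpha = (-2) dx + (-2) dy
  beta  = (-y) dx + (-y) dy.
alpha ∧ beta = 0

Distribute the wedge, using dx_i ∧ dx_j = -dx_j ∧ dx_i and dx_i ∧ dx_i = 0. For each pair (i, j) with i < j, the coefficient of dx_i ∧ dx_j in alpha ∧ beta is (alpha_i * beta_j - alpha_j * beta_i). Collecting: alpha ∧ beta = 0.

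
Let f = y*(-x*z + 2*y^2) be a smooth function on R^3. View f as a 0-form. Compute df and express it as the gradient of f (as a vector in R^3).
df = (-y*z) dx + (-x*z + 6*y^2) dy + (-x*y) dz; grad f = (-y*z, -x*z + 6*y^2, -x*y)

For a 0-form f, d f = (∂f/∂x) dx + (∂f/∂y) dy + (∂f/∂z) dz. The components of the vector representation are exactly the entries of grad f in Cartesian coordinates:
  ∂f/∂x = -y*z
  ∂f/∂y = -x*z + 6*y^2
  ∂f/∂z = -x*y.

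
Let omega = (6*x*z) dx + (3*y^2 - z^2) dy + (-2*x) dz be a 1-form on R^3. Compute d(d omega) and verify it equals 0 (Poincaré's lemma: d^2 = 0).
d(d omega) = 0

Step 1: d omega = sum_{i<j} (∂f_j/∂x_i - ∂f_i/∂x_j) dx_i ∧ dx_j:
  coeff of dx ∧ dy: 0
  coeff of dx ∧ dz: -6*x - 2
  coeff of dy ∧ dz: 2*z
Step 2: Apply d again to each 2-form coefficient. The only possible 3-form in R^3 is dx ∧ dy ∧ dz, with coefficient
  ∂(coeff of dy∧dz)/∂x - ∂(coeff of dx∧dz)/∂y + ∂(coeff of dx∧dy)/∂z
  = ∂/∂x (2*z) - ∂/∂y (-6*x - 2) + ∂/∂z (0).
Each of these terms simplifies to sums of mixed partials that cancel in pairs. The result is 0 (by equality of mixed partials for smooth functions — Schwarz / Clairaut).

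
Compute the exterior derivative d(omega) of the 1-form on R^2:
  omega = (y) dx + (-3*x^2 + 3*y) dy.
d(omega) = (-6*x - 1) dx ∧ dy

For a 1-form omega = sum_i f_i dx_i, the exterior derivative is
  d(omega) = sum_{i < j} (∂f_j/∂x_i - ∂f_i/∂x_j) dx_i ∧ dx_j.
  coefficient of dx ∧ dy: ∂f_2/∂x - ∂f_1/∂y = ∂(-3*x^2 + 3*y)/∂x - ∂(y)/∂y = -6*x - 1
Assembling: d(omega) = (-6*x - 1) dx ∧ dy.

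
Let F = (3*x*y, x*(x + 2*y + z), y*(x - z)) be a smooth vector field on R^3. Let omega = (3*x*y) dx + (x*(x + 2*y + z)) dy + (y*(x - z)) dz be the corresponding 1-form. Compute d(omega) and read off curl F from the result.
d(omega) = (-z) dy ∧ dz + (-y) dz ∧ dx + (-x + 2*y + z) dx ∧ dy; curl F = (-z, -y, -x + 2*y + z)

d omega = sum_{i<j} (∂f_j/∂x_i - ∂f_i/∂x_j) dx_i ∧ dx_j. Under the identification (dy ∧ dz, dz ∧ dx, dx ∧ dy) ↔ (e_x, e_y, e_z), the coefficients are exactly the components of curl F. Compute:
  ∂R/∂y - ∂Q/∂z = (x - z) - (x) = -z
  ∂P/∂z - ∂R/∂x = (0) - (y) = -y
  ∂Q/∂x - ∂P/∂y = (2*x + 2*y + z) - (3*x) = -x + 2*y + z.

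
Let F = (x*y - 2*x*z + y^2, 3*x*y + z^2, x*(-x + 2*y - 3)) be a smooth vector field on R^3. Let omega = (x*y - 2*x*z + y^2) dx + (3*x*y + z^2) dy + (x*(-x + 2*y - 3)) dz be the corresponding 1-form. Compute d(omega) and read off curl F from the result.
d(omega) = (2*x - 2*z) dy ∧ dz + (3 - 2*y) dz ∧ dx + (-x + y) dx ∧ dy; curl F = (2*x - 2*z, 3 - 2*y, -x + y)

d omega = sum_{i<j} (∂f_j/∂x_i - ∂f_i/∂x_j) dx_i ∧ dx_j. Under the identification (dy ∧ dz, dz ∧ dx, dx ∧ dy) ↔ (e_x, e_y, e_z), the coefficients are exactly the components of curl F. Compute:
  ∂R/∂y - ∂Q/∂z = (2*x) - (2*z) = 2*x - 2*z
  ∂P/∂z - ∂R/∂x = (-2*x) - (-2*x + 2*y - 3) = 3 - 2*y
  ∂Q/∂x - ∂P/∂y = (3*y) - (x + 2*y) = -x + y.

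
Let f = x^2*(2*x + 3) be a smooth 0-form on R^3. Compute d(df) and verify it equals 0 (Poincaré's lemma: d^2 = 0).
d(df) = 0

Step 1: df = sum_i (∂f/∂x_i) dx_i = (6*x*(x + 1)) dx + (0) dy + (0) dz.
Step 2: Apply d again. Using the 1-form formula, the coefficient of dx ∧ dy in d(df) is ∂^2 f/∂x ∂y - ∂^2 f/∂y ∂x = (0) - (0) = 0 (equality of mixed partials for smooth f).
Similarly for dx ∧ dz and dy ∧ dz — all coefficients vanish. So d(df) = 0.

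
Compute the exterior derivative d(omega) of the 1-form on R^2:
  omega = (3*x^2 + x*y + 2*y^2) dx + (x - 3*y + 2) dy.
d(omega) = (-x - 4*y + 1) dx ∧ dy

For a 1-form omega = sum_i f_i dx_i, the exterior derivative is
  d(omega) = sum_{i < j} (∂f_j/∂x_i - ∂f_i/∂x_j) dx_i ∧ dx_j.
  coefficient of dx ∧ dy: ∂f_2/∂x - ∂f_1/∂y = ∂(x - 3*y + 2)/∂x - ∂(3*x^2 + x*y + 2*y^2)/∂y = -x - 4*y + 1
Assembling: d(omega) = (-x - 4*y + 1) dx ∧ dy.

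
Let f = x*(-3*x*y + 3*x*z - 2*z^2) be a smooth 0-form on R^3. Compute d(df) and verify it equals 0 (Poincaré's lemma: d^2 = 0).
d(df) = 0

Step 1: df = sum_i (∂f/∂x_i) dx_i = (-6*x*y + 6*x*z - 2*z^2) dx + (-3*x^2) dy + (x*(3*x - 4*z)) dz.
Step 2: Apply d again. Using the 1-form formula, the coefficient of dx ∧ dy in d(df) is ∂^2 f/∂x ∂y - ∂^2 f/∂y ∂x = (-6*x) - (-6*x) = 0 (equality of mixed partials for smooth f).
Similarly for dx ∧ dz and dy ∧ dz — all coefficients vanish. So d(df) = 0.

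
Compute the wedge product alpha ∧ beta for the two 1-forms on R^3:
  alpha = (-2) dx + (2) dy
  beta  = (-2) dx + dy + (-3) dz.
alpha ∧ beta = (2) dx ∧ dy + (6) dx ∧ dz + (-6) dy ∧ dz

Distribute the wedge, using dx_i ∧ dx_j = -dx_j ∧ dx_i and dx_i ∧ dx_i = 0. For each pair (i, j) with i < j, the coefficient of dx_i ∧ dx_j in alpha ∧ beta is (alpha_i * beta_j - alpha_j * beta_i). Collecting: alpha ∧ beta = (2) dx ∧ dy + (6) dx ∧ dz + (-6) dy ∧ dz.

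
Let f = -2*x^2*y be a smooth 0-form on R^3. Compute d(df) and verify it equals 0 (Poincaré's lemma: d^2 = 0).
d(df) = 0

Step 1: df = sum_i (∂f/∂x_i) dx_i = (-4*x*y) dx + (-2*x^2) dy + (0) dz.
Step 2: Apply d again. Using the 1-form formula, the coefficient of dx ∧ dy in d(df) is ∂^2 f/∂x ∂y - ∂^2 f/∂y ∂x = (-4*x) - (-4*x) = 0 (equality of mixed partials for smooth f).
Similarly for dx ∧ dz and dy ∧ dz — all coefficients vanish. So d(df) = 0.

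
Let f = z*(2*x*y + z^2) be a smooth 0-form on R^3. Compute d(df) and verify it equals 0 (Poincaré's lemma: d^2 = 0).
d(df) = 0

Step 1: df = sum_i (∂f/∂x_i) dx_i = (2*y*z) dx + (2*x*z) dy + (2*x*y + 3*z^2) dz.
Step 2: Apply d again. Using the 1-form formula, the coefficient of dx ∧ dy in d(df) is ∂^2 f/∂x ∂y - ∂^2 f/∂y ∂x = (2*z) - (2*z) = 0 (equality of mixed partials for smooth f).
Similarly for dx ∧ dz and dy ∧ dz — all coefficients vanish. So d(df) = 0.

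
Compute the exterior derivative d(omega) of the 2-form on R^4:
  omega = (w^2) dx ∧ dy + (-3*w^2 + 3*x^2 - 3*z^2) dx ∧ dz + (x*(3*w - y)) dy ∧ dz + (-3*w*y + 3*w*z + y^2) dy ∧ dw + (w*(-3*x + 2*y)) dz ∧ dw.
d(omega) = (2*w) dx ∧ dy ∧ dw + (-9*w) dx ∧ dz ∧ dw + (3*w - y) dx ∧ dy ∧ dz + (-w + 3*x) dy ∧ dz ∧ dw

For a 2-form omega = sum_{i<j} g_{ij} dx_i ∧ dx_j, the exterior derivative is
  d(omega) = sum_{i<j} d(g_{ij}) ∧ dx_i ∧ dx_j = sum_{i<j, k} (∂g_{ij}/∂x_k) dx_k ∧ dx_i ∧ dx_j.
Expand each term, using dx_k ∧ dx_i ∧ dx_j = sgn(permutation) dx_{(a)} ∧ dx_{(b)} ∧ dx_{(c)} with (a < b < c) sorted:
  d(w^2) includes (∂/∂w)(w^2) dw = (2*w) dw, which multiplied by dx ∧ dy gives (2*w) dx ∧ dy ∧ dw
  d(-3*w^2 + 3*x^2 - 3*z^2) includes (∂/∂w)(-3*w^2 + 3*x^2 - 3*z^2) dw = (-6*w) dw, which multiplied by dx ∧ dz gives (-6*w) dx ∧ dz ∧ dw
  d(x*(3*w - y)) includes (∂/∂x)(x*(3*w - y)) dx = (3*w - y) dx, which multiplied by dy ∧ dz gives (3*w - y) dx ∧ dy ∧ dz
  d(x*(3*w - y)) includes (∂/∂w)(x*(3*w - y)) dw = (3*x) dw, which multiplied by dy ∧ dz gives (3*x) dy ∧ dz ∧ dw
  d(-3*w*y + 3*w*z + y^2) includes (∂/∂z)(-3*w*y + 3*w*z + y^2) dz = (3*w) dz, which multiplied by dy ∧ dw gives (-3*w) dy ∧ dz ∧ dw
  d(w*(-3*x + 2*y)) includes (∂/∂x)(w*(-3*x + 2*y)) dx = (-3*w) dx, which multiplied by dz ∧ dw gives (-3*w) dx ∧ dz ∧ dw
  d(w*(-3*x + 2*y)) includes (∂/∂y)(w*(-3*x + 2*y)) dy = (2*w) dy, which multiplied by dz ∧ dw gives (2*w) dy ∧ dz ∧ dw
Collecting like 3-forms: d(omega) = (2*w) dx ∧ dy ∧ dw + (-9*w) dx ∧ dz ∧ dw + (3*w - y) dx ∧ dy ∧ dz + (-w + 3*x) dy ∧ dz ∧ dw.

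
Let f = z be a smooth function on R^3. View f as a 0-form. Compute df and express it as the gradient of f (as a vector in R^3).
df = (0) dx + (0) dy + (1) dz; grad f = (0, 0, 1)

For a 0-form f, d f = (∂f/∂x) dx + (∂f/∂y) dy + (∂f/∂z) dz. The components of the vector representation are exactly the entries of grad f in Cartesian coordinates:
  ∂f/∂x = 0
  ∂f/∂y = 0
  ∂f/∂z = 1.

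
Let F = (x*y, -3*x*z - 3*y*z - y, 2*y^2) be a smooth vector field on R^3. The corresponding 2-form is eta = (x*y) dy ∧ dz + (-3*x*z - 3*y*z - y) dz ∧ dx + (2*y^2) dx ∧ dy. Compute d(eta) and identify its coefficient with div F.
d(eta) = (y - 3*z - 1) dx ∧ dy ∧ dz; div F = y - 3*z - 1

For a 2-form in R^3 of the form above, applying d gives a 3-form with coefficient ∂P/∂x + ∂Q/∂y + ∂R/∂z:
  ∂P/∂x = y
  ∂Q/∂y = -3*z - 1
  ∂R/∂z = 0
Sum = y - 3*z - 1, which is exactly div F.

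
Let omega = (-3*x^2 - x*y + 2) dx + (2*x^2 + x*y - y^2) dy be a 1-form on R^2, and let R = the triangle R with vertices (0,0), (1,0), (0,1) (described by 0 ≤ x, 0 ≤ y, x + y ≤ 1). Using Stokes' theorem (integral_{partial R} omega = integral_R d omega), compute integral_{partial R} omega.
integral_(partial R) omega = 1

Stokes: integral_partial_R omega = integral_R d omega with d omega = (∂Q/∂x - ∂P/∂y) dx ∧ dy.
  ∂Q/∂x = 4*x + y
  ∂P/∂y = -x
  integrand = ∂Q/∂x - ∂P/∂y = 5*x + y.
Integrating over R: integral_0^1 integral_0^{1-x} (5*x + y) dy dx = 1.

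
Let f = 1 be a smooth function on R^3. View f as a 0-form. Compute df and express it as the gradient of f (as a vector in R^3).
df = (0) dx + (0) dy + (0) dz; grad f = (0, 0, 0)

For a 0-form f, d f = (∂f/∂x) dx + (∂f/∂y) dy + (∂f/∂z) dz. The components of the vector representation are exactly the entries of grad f in Cartesian coordinates:
  ∂f/∂x = 0
  ∂f/∂y = 0
  ∂f/∂z = 0.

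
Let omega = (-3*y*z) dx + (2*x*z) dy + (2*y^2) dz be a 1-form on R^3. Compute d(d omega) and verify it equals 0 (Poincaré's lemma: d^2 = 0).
d(d omega) = 0

Step 1: d omega = sum_{i<j} (∂f_j/∂x_i - ∂f_i/∂x_j) dx_i ∧ dx_j:
  coeff of dx ∧ dy: 5*z
  coeff of dx ∧ dz: 3*y
  coeff of dy ∧ dz: -2*x + 4*y
Step 2: Apply d again to each 2-form coefficient. The only possible 3-form in R^3 is dx ∧ dy ∧ dz, with coefficient
  ∂(coeff of dy∧dz)/∂x - ∂(coeff of dx∧dz)/∂y + ∂(coeff of dx∧dy)/∂z
  = ∂/∂x (-2*x + 4*y) - ∂/∂y (3*y) + ∂/∂z (5*z).
Each of these terms simplifies to sums of mixed partials that cancel in pairs. The result is 0 (by equality of mixed partials for smooth functions — Schwarz / Clairaut).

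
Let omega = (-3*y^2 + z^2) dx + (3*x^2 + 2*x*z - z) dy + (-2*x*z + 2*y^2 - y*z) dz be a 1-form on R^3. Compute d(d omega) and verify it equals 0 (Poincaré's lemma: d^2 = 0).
d(d omega) = 0

Step 1: d omega = sum_{i<j} (∂f_j/∂x_i - ∂f_i/∂x_j) dx_i ∧ dx_j:
  coeff of dx ∧ dy: 6*x + 6*y + 2*z
  coeff of dx ∧ dz: -4*z
  coeff of dy ∧ dz: -2*x + 4*y - z + 1
Step 2: Apply d again to each 2-form coefficient. The only possible 3-form in R^3 is dx ∧ dy ∧ dz, with coefficient
  ∂(coeff of dy∧dz)/∂x - ∂(coeff of dx∧dz)/∂y + ∂(coeff of dx∧dy)/∂z
  = ∂/∂x (-2*x + 4*y - z + 1) - ∂/∂y (-4*z) + ∂/∂z (6*x + 6*y + 2*z).
Each of these terms simplifies to sums of mixed partials that cancel in pairs. The result is 0 (by equality of mixed partials for smooth functions — Schwarz / Clairaut).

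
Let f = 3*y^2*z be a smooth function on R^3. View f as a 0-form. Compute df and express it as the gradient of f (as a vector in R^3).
df = (0) dx + (6*y*z) dy + (3*y^2) dz; grad f = (0, 6*y*z, 3*y^2)

For a 0-form f, d f = (∂f/∂x) dx + (∂f/∂y) dy + (∂f/∂z) dz. The components of the vector representation are exactly the entries of grad f in Cartesian coordinates:
  ∂f/∂x = 0
  ∂f/∂y = 6*y*z
  ∂f/∂z = 3*y^2.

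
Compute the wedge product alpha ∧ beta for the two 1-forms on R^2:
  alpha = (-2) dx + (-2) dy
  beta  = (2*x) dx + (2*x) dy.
alpha ∧ beta = 0

Distribute the wedge, using dx_i ∧ dx_j = -dx_j ∧ dx_i and dx_i ∧ dx_i = 0. For each pair (i, j) with i < j, the coefficient of dx_i ∧ dx_j in alpha ∧ beta is (alpha_i * beta_j - alpha_j * beta_i). Collecting: alpha ∧ beta = 0.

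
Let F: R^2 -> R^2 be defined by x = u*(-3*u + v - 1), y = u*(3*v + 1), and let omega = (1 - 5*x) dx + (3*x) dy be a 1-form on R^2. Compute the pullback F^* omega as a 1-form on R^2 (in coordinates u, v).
F^* omega = (-90*u^3 + 18*u^2*v - 54*u^2 + 4*u*v^2 + 4*u*v - 14*u + v - 1) du + (u*(-12*u^2 + 4*u*v - 4*u + 1)) dv

Using F^*(f dg) = (f ∘ F) d(g ∘ F), substitute each coordinate x_i by F_i(u, v) in f_i, and replace dx_i by d F_i = (∂F_i/∂u) du + (∂F_i/∂v) dv.
  For the x component: f_1(F) = 15*u^2 - 5*u*v + 5*u + 1; d F_1 = (-6*u + v - 1) du + (u) dv
  For the y component: f_2(F) = 3*u*(-3*u + v - 1); d F_2 = (3*v + 1) du + (3*u) dv
Combining and collecting du, dv coefficients:
  coeff of du: -90*u^3 + 18*u^2*v - 54*u^2 + 4*u*v^2 + 4*u*v - 14*u + v - 1
  coeff of dv: u*(-12*u^2 + 4*u*v - 4*u + 1)
F^* omega = (-90*u^3 + 18*u^2*v - 54*u^2 + 4*u*v^2 + 4*u*v - 14*u + v - 1) du + (u*(-12*u^2 + 4*u*v - 4*u + 1)) dv.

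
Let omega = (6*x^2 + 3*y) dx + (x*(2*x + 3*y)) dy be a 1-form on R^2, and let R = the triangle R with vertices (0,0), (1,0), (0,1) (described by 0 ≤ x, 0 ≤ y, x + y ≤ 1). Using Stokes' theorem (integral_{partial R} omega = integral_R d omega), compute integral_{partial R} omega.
integral_(partial R) omega = -1/3

Stokes: integral_partial_R omega = integral_R d omega with d omega = (∂Q/∂x - ∂P/∂y) dx ∧ dy.
  ∂Q/∂x = 4*x + 3*y
  ∂P/∂y = 3
  integrand = ∂Q/∂x - ∂P/∂y = 4*x + 3*y - 3.
Integrating over R: integral_0^1 integral_0^{1-x} (4*x + 3*y - 3) dy dx = -1/3.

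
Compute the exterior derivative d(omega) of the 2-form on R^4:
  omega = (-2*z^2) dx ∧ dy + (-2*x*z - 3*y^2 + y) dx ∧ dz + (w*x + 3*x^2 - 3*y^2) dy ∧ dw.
d(omega) = (6*y - 4*z - 1) dx ∧ dy ∧ dz + (w + 6*x) dx ∧ dy ∧ dw

For a 2-form omega = sum_{i<j} g_{ij} dx_i ∧ dx_j, the exterior derivative is
  d(omega) = sum_{i<j} d(g_{ij}) ∧ dx_i ∧ dx_j = sum_{i<j, k} (∂g_{ij}/∂x_k) dx_k ∧ dx_i ∧ dx_j.
Expand each term, using dx_k ∧ dx_i ∧ dx_j = sgn(permutation) dx_{(a)} ∧ dx_{(b)} ∧ dx_{(c)} with (a < b < c) sorted:
  d(-2*z^2) includes (∂/∂z)(-2*z^2) dz = (-4*z) dz, which multiplied by dx ∧ dy gives (-4*z) dx ∧ dy ∧ dz
  d(-2*x*z - 3*y^2 + y) includes (∂/∂y)(-2*x*z - 3*y^2 + y) dy = (1 - 6*y) dy, which multiplied by dx ∧ dz gives (6*y - 1) dx ∧ dy ∧ dz
  d(w*x + 3*x^2 - 3*y^2) includes (∂/∂x)(w*x + 3*x^2 - 3*y^2) dx = (w + 6*x) dx, which multiplied by dy ∧ dw gives (w + 6*x) dx ∧ dy ∧ dw
Collecting like 3-forms: d(omega) = (6*y - 4*z - 1) dx ∧ dy ∧ dz + (w + 6*x) dx ∧ dy ∧ dw.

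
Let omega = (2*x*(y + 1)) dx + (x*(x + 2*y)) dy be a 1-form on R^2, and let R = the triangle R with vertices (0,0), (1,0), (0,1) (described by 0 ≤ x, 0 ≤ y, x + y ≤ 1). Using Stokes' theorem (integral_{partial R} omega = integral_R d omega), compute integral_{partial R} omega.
integral_(partial R) omega = 1/3

Stokes: integral_partial_R omega = integral_R d omega with d omega = (∂Q/∂x - ∂P/∂y) dx ∧ dy.
  ∂Q/∂x = 2*x + 2*y
  ∂P/∂y = 2*x
  integrand = ∂Q/∂x - ∂P/∂y = 2*y.
Integrating over R: integral_0^1 integral_0^{1-x} (2*y) dy dx = 1/3.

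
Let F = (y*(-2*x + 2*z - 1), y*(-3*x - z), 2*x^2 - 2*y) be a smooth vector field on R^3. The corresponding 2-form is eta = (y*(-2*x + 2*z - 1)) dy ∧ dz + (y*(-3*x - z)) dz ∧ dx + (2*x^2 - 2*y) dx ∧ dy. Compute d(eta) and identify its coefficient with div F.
d(eta) = (-3*x - 2*y - z) dx ∧ dy ∧ dz; div F = -3*x - 2*y - z

For a 2-form in R^3 of the form above, applying d gives a 3-form with coefficient ∂P/∂x + ∂Q/∂y + ∂R/∂z:
  ∂P/∂x = -2*y
  ∂Q/∂y = -3*x - z
  ∂R/∂z = 0
Sum = -3*x - 2*y - z, which is exactly div F.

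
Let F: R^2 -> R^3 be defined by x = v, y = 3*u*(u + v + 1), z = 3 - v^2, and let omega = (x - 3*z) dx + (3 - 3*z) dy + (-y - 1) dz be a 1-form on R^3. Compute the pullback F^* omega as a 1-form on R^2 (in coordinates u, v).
F^* omega = (18*u*v^2 - 36*u + 9*v^3 + 9*v^2 - 18*v - 18) du + (6*u^2*v + 15*u*v^2 + 6*u*v - 18*u + 3*v^2 + 3*v - 9) dv

Using F^*(f dg) = (f ∘ F) d(g ∘ F), substitute each coordinate x_i by F_i(u, v) in f_i, and replace dx_i by d F_i = (∂F_i/∂u) du + (∂F_i/∂v) dv.
  For the x component: f_1(F) = 3*v^2 + v - 9; d F_1 = (0) du + (1) dv
  For the y component: f_2(F) = 3*v^2 - 6; d F_2 = (6*u + 3*v + 3) du + (3*u) dv
  For the z component: f_3(F) = -3*u^2 - 3*u*v - 3*u - 1; d F_3 = (0) du + (-2*v) dv
Combining and collecting du, dv coefficients:
  coeff of du: 18*u*v^2 - 36*u + 9*v^3 + 9*v^2 - 18*v - 18
  coeff of dv: 6*u^2*v + 15*u*v^2 + 6*u*v - 18*u + 3*v^2 + 3*v - 9
F^* omega = (18*u*v^2 - 36*u + 9*v^3 + 9*v^2 - 18*v - 18) du + (6*u^2*v + 15*u*v^2 + 6*u*v - 18*u + 3*v^2 + 3*v - 9) dv.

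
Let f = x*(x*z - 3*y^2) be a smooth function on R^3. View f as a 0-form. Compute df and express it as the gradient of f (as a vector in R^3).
df = (2*x*z - 3*y^2) dx + (-6*x*y) dy + (x^2) dz; grad f = (2*x*z - 3*y^2, -6*x*y, x^2)

For a 0-form f, d f = (∂f/∂x) dx + (∂f/∂y) dy + (∂f/∂z) dz. The components of the vector representation are exactly the entries of grad f in Cartesian coordinates:
  ∂f/∂x = 2*x*z - 3*y^2
  ∂f/∂y = -6*x*y
  ∂f/∂z = x^2.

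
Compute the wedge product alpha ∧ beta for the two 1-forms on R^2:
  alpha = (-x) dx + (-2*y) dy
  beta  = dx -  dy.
alpha ∧ beta = (x + 2*y) dx ∧ dy

Distribute the wedge, using dx_i ∧ dx_j = -dx_j ∧ dx_i and dx_i ∧ dx_i = 0. For each pair (i, j) with i < j, the coefficient of dx_i ∧ dx_j in alpha ∧ beta is (alpha_i * beta_j - alpha_j * beta_i). Collecting: alpha ∧ beta = (x + 2*y) dx ∧ dy.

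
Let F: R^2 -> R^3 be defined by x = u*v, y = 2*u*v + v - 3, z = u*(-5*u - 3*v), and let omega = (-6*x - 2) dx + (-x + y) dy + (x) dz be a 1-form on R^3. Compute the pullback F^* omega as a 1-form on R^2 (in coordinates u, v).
F^* omega = (v*(-10*u^2 - 7*u*v + 2*v - 8)) du + (-7*u^2*v + 3*u*v - 8*u + v - 3) dv

Using F^*(f dg) = (f ∘ F) d(g ∘ F), substitute each coordinate x_i by F_i(u, v) in f_i, and replace dx_i by d F_i = (∂F_i/∂u) du + (∂F_i/∂v) dv.
  For the x component: f_1(F) = -6*u*v - 2; d F_1 = (v) du + (u) dv
  For the y component: f_2(F) = u*v + v - 3; d F_2 = (2*v) du + (2*u + 1) dv
  For the z component: f_3(F) = u*v; d F_3 = (-10*u - 3*v) du + (-3*u) dv
Combining and collecting du, dv coefficients:
  coeff of du: v*(-10*u^2 - 7*u*v + 2*v - 8)
  coeff of dv: -7*u^2*v + 3*u*v - 8*u + v - 3
F^* omega = (v*(-10*u^2 - 7*u*v + 2*v - 8)) du + (-7*u^2*v + 3*u*v - 8*u + v - 3) dv.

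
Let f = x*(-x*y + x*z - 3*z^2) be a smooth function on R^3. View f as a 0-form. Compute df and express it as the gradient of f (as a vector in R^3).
df = (-2*x*y + 2*x*z - 3*z^2) dx + (-x^2) dy + (x*(x - 6*z)) dz; grad f = (-2*x*y + 2*x*z - 3*z^2, -x^2, x*(x - 6*z))

For a 0-form f, d f = (∂f/∂x) dx + (∂f/∂y) dy + (∂f/∂z) dz. The components of the vector representation are exactly the entries of grad f in Cartesian coordinates:
  ∂f/∂x = -2*x*y + 2*x*z - 3*z^2
  ∂f/∂y = -x^2
  ∂f/∂z = x*(x - 6*z).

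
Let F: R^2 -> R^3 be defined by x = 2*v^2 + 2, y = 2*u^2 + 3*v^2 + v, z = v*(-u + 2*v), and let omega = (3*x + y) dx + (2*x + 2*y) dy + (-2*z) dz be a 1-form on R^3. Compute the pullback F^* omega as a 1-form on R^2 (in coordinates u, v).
F^* omega = (16*u^3 + 38*u*v^2 + 8*u*v + 16*u + 4*v^3) du + (30*u^2*v + 4*u^2 + 12*u*v^2 + 80*v^3 + 26*v^2 + 50*v + 4) dv

Using F^*(f dg) = (f ∘ F) d(g ∘ F), substitute each coordinate x_i by F_i(u, v) in f_i, and replace dx_i by d F_i = (∂F_i/∂u) du + (∂F_i/∂v) dv.
  For the x component: f_1(F) = 2*u^2 + 9*v^2 + v + 6; d F_1 = (0) du + (4*v) dv
  For the y component: f_2(F) = 4*u^2 + 10*v^2 + 2*v + 4; d F_2 = (4*u) du + (6*v + 1) dv
  For the z component: f_3(F) = 2*v*(u - 2*v); d F_3 = (-v) du + (-u + 4*v) dv
Combining and collecting du, dv coefficients:
  coeff of du: 16*u^3 + 38*u*v^2 + 8*u*v + 16*u + 4*v^3
  coeff of dv: 30*u^2*v + 4*u^2 + 12*u*v^2 + 80*v^3 + 26*v^2 + 50*v + 4
F^* omega = (16*u^3 + 38*u*v^2 + 8*u*v + 16*u + 4*v^3) du + (30*u^2*v + 4*u^2 + 12*u*v^2 + 80*v^3 + 26*v^2 + 50*v + 4) dv.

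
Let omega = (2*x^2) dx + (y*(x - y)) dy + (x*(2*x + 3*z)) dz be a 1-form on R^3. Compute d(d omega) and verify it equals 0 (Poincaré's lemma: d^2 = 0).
d(d omega) = 0

Step 1: d omega = sum_{i<j} (∂f_j/∂x_i - ∂f_i/∂x_j) dx_i ∧ dx_j:
  coeff of dx ∧ dy: y
  coeff of dx ∧ dz: 4*x + 3*z
  coeff of dy ∧ dz: 0
Step 2: Apply d again to each 2-form coefficient. The only possible 3-form in R^3 is dx ∧ dy ∧ dz, with coefficient
  ∂(coeff of dy∧dz)/∂x - ∂(coeff of dx∧dz)/∂y + ∂(coeff of dx∧dy)/∂z
  = ∂/∂x (0) - ∂/∂y (4*x + 3*z) + ∂/∂z (y).
Each of these terms simplifies to sums of mixed partials that cancel in pairs. The result is 0 (by equality of mixed partials for smooth functions — Schwarz / Clairaut).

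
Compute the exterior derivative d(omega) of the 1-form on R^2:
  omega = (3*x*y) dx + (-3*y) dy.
d(omega) = (-3*x) dx ∧ dy

For a 1-form omega = sum_i f_i dx_i, the exterior derivative is
  d(omega) = sum_{i < j} (∂f_j/∂x_i - ∂f_i/∂x_j) dx_i ∧ dx_j.
  coefficient of dx ∧ dy: ∂f_2/∂x - ∂f_1/∂y = ∂(-3*y)/∂x - ∂(3*x*y)/∂y = -3*x
Assembling: d(omega) = (-3*x) dx ∧ dy.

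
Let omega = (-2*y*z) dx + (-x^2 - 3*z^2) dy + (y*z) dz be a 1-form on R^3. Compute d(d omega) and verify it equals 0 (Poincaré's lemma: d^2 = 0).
d(d omega) = 0

Step 1: d omega = sum_{i<j} (∂f_j/∂x_i - ∂f_i/∂x_j) dx_i ∧ dx_j:
  coeff of dx ∧ dy: -2*x + 2*z
  coeff of dx ∧ dz: 2*y
  coeff of dy ∧ dz: 7*z
Step 2: Apply d again to each 2-form coefficient. The only possible 3-form in R^3 is dx ∧ dy ∧ dz, with coefficient
  ∂(coeff of dy∧dz)/∂x - ∂(coeff of dx∧dz)/∂y + ∂(coeff of dx∧dy)/∂z
  = ∂/∂x (7*z) - ∂/∂y (2*y) + ∂/∂z (-2*x + 2*z).
Each of these terms simplifies to sums of mixed partials that cancel in pairs. The result is 0 (by equality of mixed partials for smooth functions — Schwarz / Clairaut).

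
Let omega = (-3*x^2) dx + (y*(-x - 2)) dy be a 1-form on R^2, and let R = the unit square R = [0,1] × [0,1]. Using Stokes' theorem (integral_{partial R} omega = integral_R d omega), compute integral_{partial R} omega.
integral_(partial R) omega = -1/2

Stokes: integral_partial_R omega = integral_R d omega with d omega = (∂Q/∂x - ∂P/∂y) dx ∧ dy.
  ∂Q/∂x = -y
  ∂P/∂y = 0
  integrand = ∂Q/∂x - ∂P/∂y = -y.
Integrating over R: integral_0^1 integral_0^1 (-y) dx dy = -1/2.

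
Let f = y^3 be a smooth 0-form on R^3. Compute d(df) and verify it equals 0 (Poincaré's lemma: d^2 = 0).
d(df) = 0

Step 1: df = sum_i (∂f/∂x_i) dx_i = (0) dx + (3*y^2) dy + (0) dz.
Step 2: Apply d again. Using the 1-form formula, the coefficient of dx ∧ dy in d(df) is ∂^2 f/∂x ∂y - ∂^2 f/∂y ∂x = (0) - (0) = 0 (equality of mixed partials for smooth f).
Similarly for dx ∧ dz and dy ∧ dz — all coefficients vanish. So d(df) = 0.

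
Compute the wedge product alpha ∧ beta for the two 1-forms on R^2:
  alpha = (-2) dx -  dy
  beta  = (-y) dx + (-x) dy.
alpha ∧ beta = (2*x - y) dx ∧ dy

Distribute the wedge, using dx_i ∧ dx_j = -dx_j ∧ dx_i and dx_i ∧ dx_i = 0. For each pair (i, j) with i < j, the coefficient of dx_i ∧ dx_j in alpha ∧ beta is (alpha_i * beta_j - alpha_j * beta_i). Collecting: alpha ∧ beta = (2*x - y) dx ∧ dy.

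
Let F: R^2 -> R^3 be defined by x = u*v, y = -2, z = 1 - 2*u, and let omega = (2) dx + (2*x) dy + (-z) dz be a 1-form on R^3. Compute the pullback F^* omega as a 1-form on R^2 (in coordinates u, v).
F^* omega = (-4*u + 2*v + 2) du + (2*u) dv

Using F^*(f dg) = (f ∘ F) d(g ∘ F), substitute each coordinate x_i by F_i(u, v) in f_i, and replace dx_i by d F_i = (∂F_i/∂u) du + (∂F_i/∂v) dv.
  For the x component: f_1(F) = 2; d F_1 = (v) du + (u) dv
  For the y component: f_2(F) = 2*u*v; d F_2 = (0) du + (0) dv
  For the z component: f_3(F) = 2*u - 1; d F_3 = (-2) du + (0) dv
Combining and collecting du, dv coefficients:
  coeff of du: -4*u + 2*v + 2
  coeff of dv: 2*u
F^* omega = (-4*u + 2*v + 2) du + (2*u) dv.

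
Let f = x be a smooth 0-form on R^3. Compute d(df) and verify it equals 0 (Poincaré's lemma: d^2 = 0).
d(df) = 0

Step 1: df = sum_i (∂f/∂x_i) dx_i = (1) dx + (0) dy + (0) dz.
Step 2: Apply d again. Using the 1-form formula, the coefficient of dx ∧ dy in d(df) is ∂^2 f/∂x ∂y - ∂^2 f/∂y ∂x = (0) - (0) = 0 (equality of mixed partials for smooth f).
Similarly for dx ∧ dz and dy ∧ dz — all coefficients vanish. So d(df) = 0.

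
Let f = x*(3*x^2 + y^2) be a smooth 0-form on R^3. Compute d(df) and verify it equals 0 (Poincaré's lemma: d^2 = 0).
d(df) = 0

Step 1: df = sum_i (∂f/∂x_i) dx_i = (9*x^2 + y^2) dx + (2*x*y) dy + (0) dz.
Step 2: Apply d again. Using the 1-form formula, the coefficient of dx ∧ dy in d(df) is ∂^2 f/∂x ∂y - ∂^2 f/∂y ∂x = (2*y) - (2*y) = 0 (equality of mixed partials for smooth f).
Similarly for dx ∧ dz and dy ∧ dz — all coefficients vanish. So d(df) = 0.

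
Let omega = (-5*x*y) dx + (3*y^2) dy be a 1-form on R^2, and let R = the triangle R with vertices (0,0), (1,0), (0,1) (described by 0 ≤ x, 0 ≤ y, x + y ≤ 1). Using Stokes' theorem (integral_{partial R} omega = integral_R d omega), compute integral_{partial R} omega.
integral_(partial R) omega = 5/6

Stokes: integral_partial_R omega = integral_R d omega with d omega = (∂Q/∂x - ∂P/∂y) dx ∧ dy.
  ∂Q/∂x = 0
  ∂P/∂y = -5*x
  integrand = ∂Q/∂x - ∂P/∂y = 5*x.
Integrating over R: integral_0^1 integral_0^{1-x} (5*x) dy dx = 5/6.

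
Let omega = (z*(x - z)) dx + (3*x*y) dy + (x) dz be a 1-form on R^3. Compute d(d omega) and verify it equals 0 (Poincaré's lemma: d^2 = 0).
d(d omega) = 0

Step 1: d omega = sum_{i<j} (∂f_j/∂x_i - ∂f_i/∂x_j) dx_i ∧ dx_j:
  coeff of dx ∧ dy: 3*y
  coeff of dx ∧ dz: -x + 2*z + 1
  coeff of dy ∧ dz: 0
Step 2: Apply d again to each 2-form coefficient. The only possible 3-form in R^3 is dx ∧ dy ∧ dz, with coefficient
  ∂(coeff of dy∧dz)/∂x - ∂(coeff of dx∧dz)/∂y + ∂(coeff of dx∧dy)/∂z
  = ∂/∂x (0) - ∂/∂y (-x + 2*z + 1) + ∂/∂z (3*y).
Each of these terms simplifies to sums of mixed partials that cancel in pairs. The result is 0 (by equality of mixed partials for smooth functions — Schwarz / Clairaut).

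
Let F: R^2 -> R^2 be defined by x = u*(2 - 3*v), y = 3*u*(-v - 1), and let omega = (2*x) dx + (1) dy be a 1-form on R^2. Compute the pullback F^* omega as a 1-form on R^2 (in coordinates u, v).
F^* omega = (18*u*v^2 - 24*u*v + 8*u - 3*v - 3) du + (3*u*(6*u*v - 4*u - 1)) dv

Using F^*(f dg) = (f ∘ F) d(g ∘ F), substitute each coordinate x_i by F_i(u, v) in f_i, and replace dx_i by d F_i = (∂F_i/∂u) du + (∂F_i/∂v) dv.
  For the x component: f_1(F) = 2*u*(2 - 3*v); d F_1 = (2 - 3*v) du + (-3*u) dv
  For the y component: f_2(F) = 1; d F_2 = (-3*v - 3) du + (-3*u) dv
Combining and collecting du, dv coefficients:
  coeff of du: 18*u*v^2 - 24*u*v + 8*u - 3*v - 3
  coeff of dv: 3*u*(6*u*v - 4*u - 1)
F^* omega = (18*u*v^2 - 24*u*v + 8*u - 3*v - 3) du + (3*u*(6*u*v - 4*u - 1)) dv.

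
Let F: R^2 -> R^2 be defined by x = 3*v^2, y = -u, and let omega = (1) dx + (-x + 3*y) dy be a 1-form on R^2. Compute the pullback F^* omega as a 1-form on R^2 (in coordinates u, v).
F^* omega = (3*u + 3*v^2) du + (6*v) dv

Using F^*(f dg) = (f ∘ F) d(g ∘ F), substitute each coordinate x_i by F_i(u, v) in f_i, and replace dx_i by d F_i = (∂F_i/∂u) du + (∂F_i/∂v) dv.
  For the x component: f_1(F) = 1; d F_1 = (0) du + (6*v) dv
  For the y component: f_2(F) = -3*u - 3*v^2; d F_2 = (-1) du + (0) dv
Combining and collecting du, dv coefficients:
  coeff of du: 3*u + 3*v^2
  coeff of dv: 6*v
F^* omega = (3*u + 3*v^2) du + (6*v) dv.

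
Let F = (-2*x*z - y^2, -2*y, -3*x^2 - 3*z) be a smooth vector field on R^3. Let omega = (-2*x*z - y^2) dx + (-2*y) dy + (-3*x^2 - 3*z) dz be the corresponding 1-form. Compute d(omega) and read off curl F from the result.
d(omega) = (0) dy ∧ dz + (4*x) dz ∧ dx + (2*y) dx ∧ dy; curl F = (0, 4*x, 2*y)

d omega = sum_{i<j} (∂f_j/∂x_i - ∂f_i/∂x_j) dx_i ∧ dx_j. Under the identification (dy ∧ dz, dz ∧ dx, dx ∧ dy) ↔ (e_x, e_y, e_z), the coefficients are exactly the components of curl F. Compute:
  ∂R/∂y - ∂Q/∂z = (0) - (0) = 0
  ∂P/∂z - ∂R/∂x = (-2*x) - (-6*x) = 4*x
  ∂Q/∂x - ∂P/∂y = (0) - (-2*y) = 2*y.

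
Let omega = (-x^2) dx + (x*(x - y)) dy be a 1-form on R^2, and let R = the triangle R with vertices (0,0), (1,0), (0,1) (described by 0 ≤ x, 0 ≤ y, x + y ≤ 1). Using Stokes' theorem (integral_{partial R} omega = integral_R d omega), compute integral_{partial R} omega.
integral_(partial R) omega = 1/6

Stokes: integral_partial_R omega = integral_R d omega with d omega = (∂Q/∂x - ∂P/∂y) dx ∧ dy.
  ∂Q/∂x = 2*x - y
  ∂P/∂y = 0
  integrand = ∂Q/∂x - ∂P/∂y = 2*x - y.
Integrating over R: integral_0^1 integral_0^{1-x} (2*x - y) dy dx = 1/6.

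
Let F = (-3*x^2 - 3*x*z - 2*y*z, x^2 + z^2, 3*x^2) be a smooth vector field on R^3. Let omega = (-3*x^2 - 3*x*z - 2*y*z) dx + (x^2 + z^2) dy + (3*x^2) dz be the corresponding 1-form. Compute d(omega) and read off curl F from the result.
d(omega) = (-2*z) dy ∧ dz + (-9*x - 2*y) dz ∧ dx + (2*x + 2*z) dx ∧ dy; curl F = (-2*z, -9*x - 2*y, 2*x + 2*z)

d omega = sum_{i<j} (∂f_j/∂x_i - ∂f_i/∂x_j) dx_i ∧ dx_j. Under the identification (dy ∧ dz, dz ∧ dx, dx ∧ dy) ↔ (e_x, e_y, e_z), the coefficients are exactly the components of curl F. Compute:
  ∂R/∂y - ∂Q/∂z = (0) - (2*z) = -2*z
  ∂P/∂z - ∂R/∂x = (-3*x - 2*y) - (6*x) = -9*x - 2*y
  ∂Q/∂x - ∂P/∂y = (2*x) - (-2*z) = 2*x + 2*z.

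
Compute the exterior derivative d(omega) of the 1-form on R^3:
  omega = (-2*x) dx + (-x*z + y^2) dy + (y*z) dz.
d(omega) = (-z) dx ∧ dy + (x + z) dy ∧ dz

For a 1-form omega = sum_i f_i dx_i, the exterior derivative is
  d(omega) = sum_{i < j} (∂f_j/∂x_i - ∂f_i/∂x_j) dx_i ∧ dx_j.
  coefficient of dx ∧ dy: ∂f_2/∂x - ∂f_1/∂y = ∂(-x*z + y^2)/∂x - ∂(-2*x)/∂y = -z
  coefficient of dy ∧ dz: ∂f_3/∂y - ∂f_2/∂z = ∂(y*z)/∂y - ∂(-x*z + y^2)/∂z = x + z
Assembling: d(omega) = (-z) dx ∧ dy + (x + z) dy ∧ dz.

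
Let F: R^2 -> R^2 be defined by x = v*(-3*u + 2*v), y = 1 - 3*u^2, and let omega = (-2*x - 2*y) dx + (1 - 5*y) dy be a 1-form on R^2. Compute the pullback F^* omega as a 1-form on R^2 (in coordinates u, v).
F^* omega = (-90*u^3 - 18*u^2*v - 18*u*v^2 + 24*u + 12*v^3 + 6*v) du + (-18*u^3 + 6*u^2*v + 36*u*v^2 + 6*u - 16*v^3 - 8*v) dv

Using F^*(f dg) = (f ∘ F) d(g ∘ F), substitute each coordinate x_i by F_i(u, v) in f_i, and replace dx_i by d F_i = (∂F_i/∂u) du + (∂F_i/∂v) dv.
  For the x component: f_1(F) = 6*u^2 + 6*u*v - 4*v^2 - 2; d F_1 = (-3*v) du + (-3*u + 4*v) dv
  For the y component: f_2(F) = 15*u^2 - 4; d F_2 = (-6*u) du + (0) dv
Combining and collecting du, dv coefficients:
  coeff of du: -90*u^3 - 18*u^2*v - 18*u*v^2 + 24*u + 12*v^3 + 6*v
  coeff of dv: -18*u^3 + 6*u^2*v + 36*u*v^2 + 6*u - 16*v^3 - 8*v
F^* omega = (-90*u^3 - 18*u^2*v - 18*u*v^2 + 24*u + 12*v^3 + 6*v) du + (-18*u^3 + 6*u^2*v + 36*u*v^2 + 6*u - 16*v^3 - 8*v) dv.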